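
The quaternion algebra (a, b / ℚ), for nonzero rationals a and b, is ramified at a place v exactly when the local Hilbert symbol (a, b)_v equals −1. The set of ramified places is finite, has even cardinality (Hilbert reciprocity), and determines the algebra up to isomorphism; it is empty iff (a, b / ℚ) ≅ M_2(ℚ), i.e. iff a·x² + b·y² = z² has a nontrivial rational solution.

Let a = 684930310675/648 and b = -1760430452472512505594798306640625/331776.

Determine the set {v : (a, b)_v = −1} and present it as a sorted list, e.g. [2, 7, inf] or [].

[2, 23]

Mod squares: a ≡ 1334, b ≡ -103385. Check v ∈ {∞, 2, 3, 5, 13, 17, 23, 29, 31}.
v=5: a=5^2·(≡4), b=5^9·(≡2) mod 5; (4|5)=+1, (2|5)=-1; (−1)^{2·9·2}·(+1)^9·(-1)^2 = +1.
v=29: a=29^3·(≡12), b=29^5·(≡15) mod 29; (12|29)=-1, (15|29)=-1; (−1)^{3·5·14}·(-1)^5·(-1)^3 = +1.
v=13: a=13^2·(≡2), b=13^6·(≡10) mod 13; (2|13)=-1, (10|13)=+1; (−1)^{2·6·6}·(-1)^6·(+1)^2 = +1.
v=17: a=17^2·(≡8), b=17^6·(≡16) mod 17; (8|17)=+1, (16|17)=+1; (−1)^{2·6·8}·(+1)^6·(+1)^2 = +1.
v=∞: 1334 > 0 and -103385 < 0  ⇒  (a,b)_∞ = +1.
v=23: a=23^1·(≡8), b=23^3·(≡1) mod 23; (8|23)=+1, (1|23)=+1; (−1)^{1·3·11}·(+1)^3·(+1)^1 = -1.
v=31: a=31^0·(≡2), b=31^1·(≡22) mod 31; (2|31)=+1, (22|31)=-1; (−1)^{0·1·15}·(+1)^1·(-1)^0 = +1.
v=3: a=3^-4·(≡2), b=3^-4·(≡1) mod 3; (2|3)=-1, (1|3)=+1; (−1)^{-4·-4·1}·(-1)^-4·(+1)^-4 = +1.
v=2: v_2(a)=-3, v_2(b)=-12; units ≡ 3, 7 (mod 8); ε·ε+αω+βω = 1·1+-3·0+-12·1 ≡ 1  ⇒  (a,b)_2 = -1.
|Ram(1334, -103385)| = 2, even; anisotropic at {2, 23}.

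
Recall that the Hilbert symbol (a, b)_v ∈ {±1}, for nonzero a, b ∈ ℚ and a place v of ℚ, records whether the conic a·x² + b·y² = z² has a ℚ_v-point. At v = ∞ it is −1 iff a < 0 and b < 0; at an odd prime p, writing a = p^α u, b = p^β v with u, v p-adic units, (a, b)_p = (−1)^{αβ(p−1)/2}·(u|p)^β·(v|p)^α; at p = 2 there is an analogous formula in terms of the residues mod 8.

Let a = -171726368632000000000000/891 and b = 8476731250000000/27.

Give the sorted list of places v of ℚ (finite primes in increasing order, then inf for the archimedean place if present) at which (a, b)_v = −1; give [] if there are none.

[2, 5, 13, 19]

(a, b) ≡ (-92378, 390) mod (ℚ^×)²; places V = {2, 3, 5, 7, 11, 13, 17, 19, ∞}.
(a,b)_3: α=-4, u≡1; β=-3, v≡1 (mod 3); (1|3)=+1, (1|3)=+1; sign (−1)^0·+1^-3·+1^-4 = +1.
(a,b)_19: α=3, u≡2; β=2, v≡14 (mod 19); (2|19)=-1, (14|19)=-1; sign (−1)^0·-1^2·-1^3 = -1.
(a,b)_7: α=2, u≡4; β=0, v≡6 (mod 7); (4|7)=+1, (6|7)=-1; sign (−1)^0·+1^0·-1^2 = +1.
(a,b)_∞: sgn(-92378)=−, sgn(390)=+, so +1.
(a,b)_13: α=1, u≡6; β=1, v≡1 (mod 13); (6|13)=-1, (1|13)=+1; sign (−1)^0·-1^1·+1^1 = -1.
(a,b)_17: α=3, u≡6; β=2, v≡15 (mod 17); (6|17)=-1, (15|17)=+1; sign (−1)^0·-1^2·+1^3 = +1.
(a,b)_5: α=12, u≡3; β=11, v≡3 (mod 5); (3|5)=-1, (3|5)=-1; sign (−1)^0·-1^11·-1^12 = -1.
(a,b)_2: α=15, β=7; u≡3, v≡3 (mod 8); ε(u)ε(v)=1·1, αω(v)=15·1, βω(u)=7·1; sum ≡ 1  ⇒  -1.
(a,b)_11: α=-1, u≡7; β=0, v≡4 (mod 11); (7|11)=-1, (4|11)=+1; sign (−1)^0·-1^0·+1^-1 = +1.
Ram(-92378, 390) = {2, 5, 13, 19}; no ℚ_2-point on the conic.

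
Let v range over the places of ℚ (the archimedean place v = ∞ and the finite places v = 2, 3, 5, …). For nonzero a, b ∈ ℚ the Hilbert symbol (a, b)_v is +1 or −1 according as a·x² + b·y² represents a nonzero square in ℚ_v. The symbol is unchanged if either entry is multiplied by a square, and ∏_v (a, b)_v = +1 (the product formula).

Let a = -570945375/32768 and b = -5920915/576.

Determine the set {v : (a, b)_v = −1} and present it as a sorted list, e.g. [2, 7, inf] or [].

(a, b) ≡ (-30030, -715) mod (ℚ^×)²; places V = {2, 3, 5, 7, 11, 13, ∞}.
(a,b)_∞: sgn(-30030)=−, sgn(-715)=−, so -1.
(a,b)_7: α=1, u≡4; β=2, v≡3 (mod 7); (4|7)=+1, (3|7)=-1; sign (−1)^0·+1^2·-1^1 = -1.
(a,b)_5: α=3, u≡4; β=1, v≡2 (mod 5); (4|5)=+1, (2|5)=-1; sign (−1)^0·+1^1·-1^3 = -1.
(a,b)_2: α=-15, β=-6; u≡1, v≡5 (mod 8); ε(u)ε(v)=0·0, αω(v)=-15·1, βω(u)=-6·0; sum ≡ 1  ⇒  -1.
(a,b)_3: α=3, u≡1; β=-2, v≡2 (mod 3); (1|3)=+1, (2|3)=-1; sign (−1)^0·+1^-2·-1^3 = -1.
(a,b)_11: α=1, u≡9; β=1, v≡5 (mod 11); (9|11)=+1, (5|11)=+1; sign (−1)^1·+1^1·+1^1 = -1.
(a,b)_13: α=3, u≡1; β=3, v≡12 (mod 13); (1|13)=+1, (12|13)=+1; sign (−1)^0·+1^3·+1^3 = +1.
Ram(-30030, -715) = {2, 3, 5, 7, 11, ∞}; no ℚ_2-point on the conic.

[2, 3, 5, 7, 11, inf]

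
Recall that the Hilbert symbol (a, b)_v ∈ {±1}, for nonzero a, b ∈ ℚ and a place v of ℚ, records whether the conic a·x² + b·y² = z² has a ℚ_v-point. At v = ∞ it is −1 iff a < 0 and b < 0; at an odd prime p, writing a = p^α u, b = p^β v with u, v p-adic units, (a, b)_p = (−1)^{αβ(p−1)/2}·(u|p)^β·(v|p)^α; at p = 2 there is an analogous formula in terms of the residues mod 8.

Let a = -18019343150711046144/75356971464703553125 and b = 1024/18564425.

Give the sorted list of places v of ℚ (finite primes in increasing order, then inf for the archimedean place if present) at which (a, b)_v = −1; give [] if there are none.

[3, 5, 7, 17]

Mod squares: a ≡ -46410, b ≡ 17. Check v ∈ {∞, 2, 3, 5, 7, 11, 13, 17, 19}.
v=19: a=19^-8·(≡17), b=19^-2·(≡5) mod 19; (17|19)=+1, (5|19)=+1; (−1)^{-8·-2·9}·(+1)^-2·(+1)^-8 = +1.
v=13: a=13^1·(≡8), b=13^0·(≡4) mod 13; (8|13)=-1, (4|13)=+1; (−1)^{1·0·6}·(-1)^0·(+1)^1 = +1.
v=∞: -46410 < 0 and 17 > 0  ⇒  (a,b)_∞ = +1.
v=11: a=11^2·(≡10), b=11^-2·(≡7) mod 11; (10|11)=-1, (7|11)=-1; (−1)^{2·-2·5}·(-1)^-2·(-1)^2 = +1.
v=5: a=5^-5·(≡3), b=5^-2·(≡2) mod 5; (3|5)=-1, (2|5)=-1; (−1)^{-5·-2·2}·(-1)^-2·(-1)^-5 = -1.
v=17: a=17^-5·(≡12), b=17^-1·(≡16) mod 17; (12|17)=-1, (16|17)=+1; (−1)^{-5·-1·8}·(-1)^-1·(+1)^-5 = -1.
v=2: v_2(a)=37, v_2(b)=10; units ≡ 3, 1 (mod 8); ε·ε+αω+βω = 1·0+37·0+10·1 ≡ 0  ⇒  (a,b)_2 = +1.
v=3: a=3^5·(≡1), b=3^0·(≡2) mod 3; (1|3)=+1, (2|3)=-1; (−1)^{5·0·1}·(+1)^0·(-1)^5 = -1.
v=7: a=7^3·(≡5), b=7^0·(≡6) mod 7; (5|7)=-1, (6|7)=-1; (−1)^{3·0·3}·(-1)^0·(-1)^3 = -1.
(-46410, 17 / ℚ) ramifies at {3, 5, 7, 17}: a division algebra.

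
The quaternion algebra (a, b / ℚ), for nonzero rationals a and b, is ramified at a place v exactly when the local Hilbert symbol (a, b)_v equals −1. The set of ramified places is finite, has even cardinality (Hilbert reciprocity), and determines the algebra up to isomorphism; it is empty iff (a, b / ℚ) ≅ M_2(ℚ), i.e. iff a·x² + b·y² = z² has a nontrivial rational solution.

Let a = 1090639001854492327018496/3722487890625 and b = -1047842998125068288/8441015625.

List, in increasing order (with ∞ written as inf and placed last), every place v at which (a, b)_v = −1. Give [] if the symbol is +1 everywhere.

(a, b) ≡ (5681, -92378) mod (ℚ^×)²; places V = {2, 3, 5, 7, 11, 13, 17, 19, 23, ∞}.
(a,b)_13: α=3, u≡5; β=3, v≡7 (mod 13); (5|13)=-1, (7|13)=-1; sign (−1)^0·-1^3·-1^3 = +1.
(a,b)_17: α=2, u≡11; β=1, v≡5 (mod 17); (11|17)=-1, (5|17)=-1; sign (−1)^0·-1^1·-1^2 = -1.
(a,b)_∞: sgn(5681)=+, sgn(-92378)=−, so +1.
(a,b)_23: α=3, u≡20; β=2, v≡8 (mod 23); (20|23)=-1, (8|23)=+1; sign (−1)^0·-1^2·+1^3 = +1.
(a,b)_11: α=6, u≡1; β=3, v≡10 (mod 11); (1|11)=+1, (10|11)=-1; sign (−1)^0·+1^3·-1^6 = +1.
(a,b)_19: α=1, u≡18; β=1, v≡14 (mod 19); (18|19)=-1, (14|19)=-1; sign (−1)^1·-1^1·-1^1 = -1.
(a,b)_7: α=-6, u≡4; β=-4, v≡4 (mod 7); (4|7)=+1, (4|7)=+1; sign (−1)^0·+1^-4·+1^-6 = +1.
(a,b)_3: α=-4, u≡2; β=-2, v≡1 (mod 3); (2|3)=-1, (1|3)=+1; sign (−1)^0·-1^-2·+1^-4 = +1.
(a,b)_5: α=-8, u≡4; β=-8, v≡3 (mod 5); (4|5)=+1, (3|5)=-1; sign (−1)^0·+1^-8·-1^-8 = +1.
(a,b)_2: α=22, β=21; u≡1, v≡3 (mod 8); ε(u)ε(v)=0·1, αω(v)=22·1, βω(u)=21·0; sum ≡ 0  ⇒  +1.
Ram(5681, -92378) = {17, 19}; no ℚ_17-point on the conic.

[17, 19]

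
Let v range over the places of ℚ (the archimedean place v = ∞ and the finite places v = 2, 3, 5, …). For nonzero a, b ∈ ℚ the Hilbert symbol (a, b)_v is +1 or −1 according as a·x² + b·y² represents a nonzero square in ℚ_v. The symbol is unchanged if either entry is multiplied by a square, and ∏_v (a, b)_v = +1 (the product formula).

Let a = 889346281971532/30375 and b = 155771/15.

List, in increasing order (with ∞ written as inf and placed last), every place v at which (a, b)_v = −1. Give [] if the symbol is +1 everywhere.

[5, 17]

Mod squares: a ≡ 2805, b ≡ 165. Check v ∈ {∞, 2, 3, 5, 7, 11, 17}.
v=17: a=17^5·(≡6), b=17^2·(≡11) mod 17; (6|17)=-1, (11|17)=-1; (−1)^{5·2·8}·(-1)^2·(-1)^5 = -1.
v=2: v_2(a)=2, v_2(b)=0; units ≡ 5, 5 (mod 8); ε·ε+αω+βω = 0·0+2·1+0·1 ≡ 0  ⇒  (a,b)_2 = +1.
v=3: a=3^-5·(≡2), b=3^-1·(≡1) mod 3; (2|3)=-1, (1|3)=+1; (−1)^{-5·-1·1}·(-1)^-1·(+1)^-5 = +1.
v=11: a=11^3·(≡7), b=11^1·(≡1) mod 11; (7|11)=-1, (1|11)=+1; (−1)^{3·1·5}·(-1)^1·(+1)^3 = +1.
v=5: a=5^-3·(≡4), b=5^-1·(≡2) mod 5; (4|5)=+1, (2|5)=-1; (−1)^{-3·-1·2}·(+1)^-1·(-1)^-3 = -1.
v=∞: 2805 > 0 and 165 > 0  ⇒  (a,b)_∞ = +1.
v=7: a=7^6·(≡3), b=7^2·(≡1) mod 7; (3|7)=-1, (1|7)=+1; (−1)^{6·2·3}·(-1)^2·(+1)^6 = +1.
(2805, 165 / ℚ) ramifies at {5, 17}: a division algebra.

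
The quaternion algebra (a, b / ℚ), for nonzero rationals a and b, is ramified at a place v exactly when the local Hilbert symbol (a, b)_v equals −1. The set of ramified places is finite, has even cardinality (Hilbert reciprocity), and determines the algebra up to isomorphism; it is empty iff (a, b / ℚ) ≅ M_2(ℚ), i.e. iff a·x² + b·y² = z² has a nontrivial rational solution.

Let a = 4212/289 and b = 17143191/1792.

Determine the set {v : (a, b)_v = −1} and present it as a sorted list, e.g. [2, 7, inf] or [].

(a, b) ≡ (13, 273) mod (ℚ^×)²; places V = {2, 3, 7, 13, 17, ∞}.
(a,b)_7: α=0, u≡6; β=-1, v≡4 (mod 7); (6|7)=-1, (4|7)=+1; sign (−1)^0·-1^-1·+1^0 = -1.
(a,b)_2: α=2, β=-8; u≡5, v≡1 (mod 8); ε(u)ε(v)=0·0, αω(v)=2·0, βω(u)=-8·1; sum ≡ 0  ⇒  +1.
(a,b)_∞: sgn(13)=+, sgn(273)=+, so +1.
(a,b)_3: α=4, u≡1; β=3, v≡1 (mod 3); (1|3)=+1, (1|3)=+1; sign (−1)^0·+1^3·+1^4 = +1.
(a,b)_17: α=-2, u≡13; β=2, v≡13 (mod 17); (13|17)=+1, (13|17)=+1; sign (−1)^0·+1^2·+1^-2 = +1.
(a,b)_13: α=1, u≡4; β=3, v≡5 (mod 13); (4|13)=+1, (5|13)=-1; sign (−1)^0·+1^3·-1^1 = -1.
|Ram(13, 273)| = 2, even; anisotropic at {7, 13}.

[7, 13]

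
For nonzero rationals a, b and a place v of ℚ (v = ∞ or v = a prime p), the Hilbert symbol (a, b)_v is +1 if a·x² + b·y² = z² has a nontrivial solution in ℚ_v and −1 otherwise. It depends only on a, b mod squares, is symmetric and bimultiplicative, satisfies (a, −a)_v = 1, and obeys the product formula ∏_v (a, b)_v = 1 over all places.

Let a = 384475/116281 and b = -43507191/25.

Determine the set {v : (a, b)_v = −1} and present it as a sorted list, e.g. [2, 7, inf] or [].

[13, 23]

Mod squares: a ≡ 91, b ≡ -257439. Check v ∈ {∞, 2, 3, 5, 7, 11, 13, 23, 31, 41}.
v=23: a=23^0·(≡22), b=23^1·(≡9) mod 23; (22|23)=-1, (9|23)=+1; (−1)^{0·1·11}·(-1)^1·(+1)^0 = -1.
v=31: a=31^-2·(≡6), b=31^0·(≡4) mod 31; (6|31)=-1, (4|31)=+1; (−1)^{-2·0·15}·(-1)^0·(+1)^-2 = +1.
v=11: a=11^-2·(≡9), b=11^0·(≡3) mod 11; (9|11)=+1, (3|11)=+1; (−1)^{-2·0·5}·(+1)^0·(+1)^-2 = +1.
v=∞: 91 > 0 and -257439 < 0  ⇒  (a,b)_∞ = +1.
v=3: a=3^0·(≡1), b=3^1·(≡2) mod 3; (1|3)=+1, (2|3)=-1; (−1)^{0·1·1}·(+1)^1·(-1)^0 = +1.
v=2: v_2(a)=0, v_2(b)=0; units ≡ 3, 1 (mod 8); ε·ε+αω+βω = 1·0+0·0+0·1 ≡ 0  ⇒  (a,b)_2 = +1.
v=7: a=7^1·(≡6), b=7^1·(≡2) mod 7; (6|7)=-1, (2|7)=+1; (−1)^{1·1·3}·(-1)^1·(+1)^1 = +1.
v=41: a=41^0·(≡20), b=41^1·(≡7) mod 41; (20|41)=+1, (7|41)=-1; (−1)^{0·1·20}·(+1)^1·(-1)^0 = +1.
v=5: a=5^2·(≡4), b=5^-2·(≡4) mod 5; (4|5)=+1, (4|5)=+1; (−1)^{2·-2·2}·(+1)^-2·(+1)^2 = +1.
v=13: a=13^3·(≡5), b=13^3·(≡4) mod 13; (5|13)=-1, (4|13)=+1; (−1)^{3·3·6}·(-1)^3·(+1)^3 = -1.
(91, -257439 / ℚ) ramifies at {13, 23}: a division algebra.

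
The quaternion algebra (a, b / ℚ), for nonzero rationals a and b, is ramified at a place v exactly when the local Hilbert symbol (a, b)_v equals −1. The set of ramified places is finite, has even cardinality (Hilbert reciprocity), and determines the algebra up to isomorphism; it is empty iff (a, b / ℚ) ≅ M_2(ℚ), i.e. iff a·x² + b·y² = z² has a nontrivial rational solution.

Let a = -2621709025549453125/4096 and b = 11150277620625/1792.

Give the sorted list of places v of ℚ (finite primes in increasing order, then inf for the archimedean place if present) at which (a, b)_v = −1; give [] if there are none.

[2, 11, 43, 47]

(a, b) ≡ (-131365, 38437399) mod (ℚ^×)²; places V = {2, 3, 5, 7, 11, 13, 19, 43, 47, ∞}.
(a,b)_2: α=-12, β=-8; u≡3, v≡7 (mod 8); ε(u)ε(v)=1·1, αω(v)=-12·0, βω(u)=-8·1; sum ≡ 1  ⇒  -1.
(a,b)_5: α=7, u≡2; β=4, v≡4 (mod 5); (2|5)=-1, (4|5)=+1; sign (−1)^0·-1^4·+1^7 = +1.
(a,b)_11: α=2, u≡6; β=1, v≡1 (mod 11); (6|11)=-1, (1|11)=+1; sign (−1)^0·-1^1·+1^2 = -1.
(a,b)_19: α=4, u≡5; β=3, v≡18 (mod 19); (5|19)=+1, (18|19)=-1; sign (−1)^0·+1^3·-1^4 = +1.
(a,b)_3: α=4, u≡2; β=2, v≡1 (mod 3); (2|3)=-1, (1|3)=+1; sign (−1)^0·-1^2·+1^4 = +1.
(a,b)_47: α=1, u≡3; β=1, v≡34 (mod 47); (3|47)=+1, (34|47)=+1; sign (−1)^1·+1^1·+1^1 = -1.
(a,b)_13: α=1, u≡3; β=1, v≡3 (mod 13); (3|13)=+1, (3|13)=+1; sign (−1)^0·+1^1·+1^1 = +1.
(a,b)_7: α=0, u≡1; β=-1, v≡6 (mod 7); (1|7)=+1, (6|7)=-1; sign (−1)^0·+1^-1·-1^0 = +1.
(a,b)_∞: sgn(-131365)=−, sgn(38437399)=+, so +1.
(a,b)_43: α=1, u≡36; β=1, v≡16 (mod 43); (36|43)=+1, (16|43)=+1; sign (−1)^1·+1^1·+1^1 = -1.
Ram(-131365, 38437399) = {2, 11, 43, 47}; no ℚ_2-point on the conic.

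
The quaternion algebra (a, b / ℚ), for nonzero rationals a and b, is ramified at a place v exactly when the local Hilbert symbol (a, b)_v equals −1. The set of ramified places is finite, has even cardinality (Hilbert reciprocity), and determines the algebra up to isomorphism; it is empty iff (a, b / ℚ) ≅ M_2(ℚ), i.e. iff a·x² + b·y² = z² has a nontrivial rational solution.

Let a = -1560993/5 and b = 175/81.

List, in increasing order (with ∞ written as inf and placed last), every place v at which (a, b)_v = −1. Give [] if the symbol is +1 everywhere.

Mod squares: a ≡ -159285, b ≡ 7. Check v ∈ {∞, 2, 3, 5, 7, 37, 41}.
v=37: a=37^1·(≡13), b=37^0·(≡25) mod 37; (13|37)=-1, (25|37)=+1; (−1)^{1·0·18}·(-1)^0·(+1)^1 = +1.
v=2: v_2(a)=0, v_2(b)=0; units ≡ 3, 7 (mod 8); ε·ε+αω+βω = 1·1+0·0+0·1 ≡ 1  ⇒  (a,b)_2 = -1.
v=∞: -159285 < 0 and 7 > 0  ⇒  (a,b)_∞ = +1.
v=3: a=3^1·(≡2), b=3^-4·(≡1) mod 3; (2|3)=-1, (1|3)=+1; (−1)^{1·-4·1}·(-1)^-4·(+1)^1 = +1.
v=7: a=7^3·(≡4), b=7^1·(≡1) mod 7; (4|7)=+1, (1|7)=+1; (−1)^{3·1·3}·(+1)^1·(+1)^3 = -1.
v=41: a=41^1·(≡36), b=41^0·(≡30) mod 41; (36|41)=+1, (30|41)=-1; (−1)^{1·0·20}·(+1)^0·(-1)^1 = -1.
v=5: a=5^-1·(≡2), b=5^2·(≡2) mod 5; (2|5)=-1, (2|5)=-1; (−1)^{-1·2·2}·(-1)^2·(-1)^-1 = -1.
|Ram(-159285, 7)| = 4, even; anisotropic at {2, 5, 7, 41}.

[2, 5, 7, 41]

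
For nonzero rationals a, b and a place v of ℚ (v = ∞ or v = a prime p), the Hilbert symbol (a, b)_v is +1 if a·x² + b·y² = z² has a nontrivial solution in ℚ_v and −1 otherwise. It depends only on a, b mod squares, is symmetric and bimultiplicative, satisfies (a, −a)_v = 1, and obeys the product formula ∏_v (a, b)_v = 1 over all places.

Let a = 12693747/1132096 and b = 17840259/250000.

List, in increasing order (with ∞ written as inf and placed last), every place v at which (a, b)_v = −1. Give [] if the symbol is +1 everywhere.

(a, b) ≡ (3, 19) mod (ℚ^×)²; places V = {2, 3, 5, 7, 11, 17, 19, ∞}.
(a,b)_2: α=-6, β=-4; u≡3, v≡3 (mod 8); ε(u)ε(v)=1·1, αω(v)=-6·1, βω(u)=-4·1; sum ≡ 1  ⇒  -1.
(a,b)_11: α=4, u≡1; β=0, v≡10 (mod 11); (1|11)=+1, (10|11)=-1; sign (−1)^0·+1^0·-1^4 = +1.
(a,b)_5: α=0, u≡2; β=-6, v≡4 (mod 5); (2|5)=-1, (4|5)=+1; sign (−1)^0·-1^-6·+1^0 = +1.
(a,b)_17: α=2, u≡11; β=2, v≡15 (mod 17); (11|17)=-1, (15|17)=+1; sign (−1)^0·-1^2·+1^2 = +1.
(a,b)_19: α=-2, u≡18; β=3, v≡1 (mod 19); (18|19)=-1, (1|19)=+1; sign (−1)^0·-1^3·+1^-2 = -1.
(a,b)_3: α=1, u≡1; β=2, v≡1 (mod 3); (1|3)=+1, (1|3)=+1; sign (−1)^0·+1^2·+1^1 = +1.
(a,b)_∞: sgn(3)=+, sgn(19)=+, so +1.
(a,b)_7: α=-2, u≡6; β=0, v≡5 (mod 7); (6|7)=-1, (5|7)=-1; sign (−1)^0·-1^0·-1^-2 = +1.
(3, 19 / ℚ) ramifies at {2, 19}: a division algebra.

[2, 19]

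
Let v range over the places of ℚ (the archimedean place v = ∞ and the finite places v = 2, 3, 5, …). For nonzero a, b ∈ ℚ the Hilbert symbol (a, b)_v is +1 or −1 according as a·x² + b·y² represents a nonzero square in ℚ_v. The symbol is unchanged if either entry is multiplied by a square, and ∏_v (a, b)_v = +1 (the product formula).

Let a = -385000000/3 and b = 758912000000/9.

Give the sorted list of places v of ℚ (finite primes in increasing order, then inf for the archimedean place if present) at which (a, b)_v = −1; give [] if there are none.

(a, b) ≡ (-1155, 2) mod (ℚ^×)²; places V = {2, 3, 5, 7, 11, ∞}.
(a,b)_7: α=1, u≡5; β=2, v≡2 (mod 7); (5|7)=-1, (2|7)=+1; sign (−1)^0·-1^2·+1^1 = +1.
(a,b)_11: α=1, u≡3; β=2, v≡10 (mod 11); (3|11)=+1, (10|11)=-1; sign (−1)^0·+1^2·-1^1 = -1.
(a,b)_5: α=7, u≡4; β=6, v≡2 (mod 5); (4|5)=+1, (2|5)=-1; sign (−1)^0·+1^6·-1^7 = -1.
(a,b)_2: α=6, β=13; u≡5, v≡1 (mod 8); ε(u)ε(v)=0·0, αω(v)=6·0, βω(u)=13·1; sum ≡ 1  ⇒  -1.
(a,b)_∞: sgn(-1155)=−, sgn(2)=+, so +1.
(a,b)_3: α=-1, u≡2; β=-2, v≡2 (mod 3); (2|3)=-1, (2|3)=-1; sign (−1)^0·-1^-2·-1^-1 = -1.
Ram(-1155, 2) = {2, 3, 5, 11}; no ℚ_2-point on the conic.

[2, 3, 5, 11]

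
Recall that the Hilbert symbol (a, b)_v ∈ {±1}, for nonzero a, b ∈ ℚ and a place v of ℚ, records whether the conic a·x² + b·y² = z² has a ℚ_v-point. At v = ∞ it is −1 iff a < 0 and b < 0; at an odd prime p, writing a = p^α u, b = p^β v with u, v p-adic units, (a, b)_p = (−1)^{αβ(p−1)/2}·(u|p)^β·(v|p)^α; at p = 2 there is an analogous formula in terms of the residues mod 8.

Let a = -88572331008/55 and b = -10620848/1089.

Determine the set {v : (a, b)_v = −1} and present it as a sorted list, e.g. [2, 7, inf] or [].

[5, 23, 37, inf]

Mod squares: a ≡ -1198615, b ≡ -13547. Check v ∈ {∞, 2, 3, 5, 7, 11, 19, 23, 31, 37}.
v=31: a=31^1·(≡3), b=31^1·(≡1) mod 31; (3|31)=-1, (1|31)=+1; (−1)^{1·1·15}·(-1)^1·(+1)^1 = +1.
v=2: v_2(a)=10, v_2(b)=4; units ≡ 1, 5 (mod 8); ε·ε+αω+βω = 0·0+10·1+4·0 ≡ 0  ⇒  (a,b)_2 = +1.
v=5: a=5^-1·(≡2), b=5^0·(≡3) mod 5; (2|5)=-1, (3|5)=-1; (−1)^{-1·0·2}·(-1)^0·(-1)^-1 = -1.
v=37: a=37^1·(≡17), b=37^0·(≡14) mod 37; (17|37)=-1, (14|37)=-1; (−1)^{1·0·18}·(-1)^0·(-1)^1 = -1.
v=19: a=19^1·(≡14), b=19^1·(≡17) mod 19; (14|19)=-1, (17|19)=+1; (−1)^{1·1·9}·(-1)^1·(+1)^1 = +1.
v=7: a=7^2·(≡2), b=7^2·(≡6) mod 7; (2|7)=+1, (6|7)=-1; (−1)^{2·2·3}·(+1)^2·(-1)^2 = +1.
v=3: a=3^4·(≡2), b=3^-2·(≡1) mod 3; (2|3)=-1, (1|3)=+1; (−1)^{4·-2·1}·(-1)^-2·(+1)^4 = +1.
v=11: a=11^-1·(≡3), b=11^-2·(≡9) mod 11; (3|11)=+1, (9|11)=+1; (−1)^{-1·-2·5}·(+1)^-2·(+1)^-1 = +1.
v=23: a=23^0·(≡22), b=23^1·(≡8) mod 23; (22|23)=-1, (8|23)=+1; (−1)^{0·1·11}·(-1)^1·(+1)^0 = -1.
v=∞: -1198615 < 0 and -13547 < 0  ⇒  (a,b)_∞ = -1.
Ram(-1198615, -13547) = {5, 23, 37, ∞}; no ℚ_5-point on the conic.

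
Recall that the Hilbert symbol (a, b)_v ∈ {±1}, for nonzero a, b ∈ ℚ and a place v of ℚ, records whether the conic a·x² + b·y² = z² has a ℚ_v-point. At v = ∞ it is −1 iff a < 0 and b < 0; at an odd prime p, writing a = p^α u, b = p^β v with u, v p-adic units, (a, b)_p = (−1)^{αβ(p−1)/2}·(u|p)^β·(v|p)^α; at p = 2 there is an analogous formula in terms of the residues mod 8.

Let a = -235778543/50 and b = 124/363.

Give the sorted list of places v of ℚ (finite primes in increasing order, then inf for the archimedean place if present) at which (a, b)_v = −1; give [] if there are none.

Mod squares: a ≡ -79534, b ≡ 93. Check v ∈ {∞, 2, 3, 5, 7, 11, 13, 19, 23, 31}.
v=23: a=23^1·(≡5), b=23^0·(≡12) mod 23; (5|23)=-1, (12|23)=+1; (−1)^{1·0·11}·(-1)^0·(+1)^1 = +1.
v=7: a=7^3·(≡6), b=7^0·(≡2) mod 7; (6|7)=-1, (2|7)=+1; (−1)^{3·0·3}·(-1)^0·(+1)^3 = +1.
v=3: a=3^0·(≡2), b=3^-1·(≡1) mod 3; (2|3)=-1, (1|3)=+1; (−1)^{0·-1·1}·(-1)^-1·(+1)^0 = -1.
v=31: a=31^0·(≡27), b=31^1·(≡3) mod 31; (27|31)=-1, (3|31)=-1; (−1)^{0·1·15}·(-1)^1·(-1)^0 = -1.
v=11: a=11^2·(≡2), b=11^-2·(≡1) mod 11; (2|11)=-1, (1|11)=+1; (−1)^{2·-2·5}·(-1)^-2·(+1)^2 = +1.
v=∞: -79534 < 0 and 93 > 0  ⇒  (a,b)_∞ = +1.
v=2: v_2(a)=-1, v_2(b)=2; units ≡ 1, 5 (mod 8); ε·ε+αω+βω = 0·0+-1·1+2·0 ≡ 1  ⇒  (a,b)_2 = -1.
v=13: a=13^1·(≡2), b=13^0·(≡6) mod 13; (2|13)=-1, (6|13)=-1; (−1)^{1·0·6}·(-1)^0·(-1)^1 = -1.
v=5: a=5^-2·(≡1), b=5^0·(≡3) mod 5; (1|5)=+1, (3|5)=-1; (−1)^{-2·0·2}·(+1)^0·(-1)^-2 = +1.
v=19: a=19^1·(≡14), b=19^0·(≡5) mod 19; (14|19)=-1, (5|19)=+1; (−1)^{1·0·9}·(-1)^0·(+1)^1 = +1.
|Ram(-79534, 93)| = 4, even; anisotropic at {2, 3, 13, 31}.

[2, 3, 13, 31]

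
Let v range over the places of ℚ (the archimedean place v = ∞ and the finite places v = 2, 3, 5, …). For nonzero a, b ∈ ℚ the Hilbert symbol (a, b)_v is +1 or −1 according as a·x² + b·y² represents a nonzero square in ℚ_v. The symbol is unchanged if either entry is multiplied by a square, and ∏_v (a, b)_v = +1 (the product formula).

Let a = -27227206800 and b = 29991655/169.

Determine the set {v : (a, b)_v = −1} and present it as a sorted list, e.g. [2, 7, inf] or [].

[2, 5, 17, 29]

(a, b) ≡ (-17, 56695) mod (ℚ^×)²; places V = {2, 3, 5, 13, 17, 23, 29, ∞}.
(a,b)_5: α=2, u≡3; β=1, v≡4 (mod 5); (3|5)=-1, (4|5)=+1; sign (−1)^0·-1^1·+1^2 = -1.
(a,b)_23: α=2, u≡16; β=3, v≡12 (mod 23); (16|23)=+1, (12|23)=+1; sign (−1)^0·+1^3·+1^2 = +1.
(a,b)_∞: sgn(-17)=−, sgn(56695)=+, so +1.
(a,b)_29: α=2, u≡17; β=1, v≡18 (mod 29); (17|29)=-1, (18|29)=-1; sign (−1)^0·-1^1·-1^2 = -1.
(a,b)_3: α=2, u≡1; β=0, v≡1 (mod 3); (1|3)=+1, (1|3)=+1; sign (−1)^0·+1^0·+1^2 = +1.
(a,b)_2: α=4, β=0; u≡7, v≡7 (mod 8); ε(u)ε(v)=1·1, αω(v)=4·0, βω(u)=0·0; sum ≡ 1  ⇒  -1.
(a,b)_13: α=0, u≡12; β=-2, v≡5 (mod 13); (12|13)=+1, (5|13)=-1; sign (−1)^0·+1^-2·-1^0 = +1.
(a,b)_17: α=1, u≡13; β=1, v≡11 (mod 17); (13|17)=+1, (11|17)=-1; sign (−1)^0·+1^1·-1^1 = -1.
(-17, 56695 / ℚ) ramifies at {2, 5, 17, 29}: a division algebra.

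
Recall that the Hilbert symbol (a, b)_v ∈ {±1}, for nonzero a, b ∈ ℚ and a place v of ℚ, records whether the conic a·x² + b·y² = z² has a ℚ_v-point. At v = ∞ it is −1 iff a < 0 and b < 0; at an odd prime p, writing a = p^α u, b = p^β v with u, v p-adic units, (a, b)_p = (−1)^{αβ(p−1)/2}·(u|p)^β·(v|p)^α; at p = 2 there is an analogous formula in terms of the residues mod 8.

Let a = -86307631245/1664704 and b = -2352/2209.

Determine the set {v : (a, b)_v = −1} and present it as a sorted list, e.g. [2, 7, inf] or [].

[5, 11, 17, inf]

Mod squares: a ≡ -53295, b ≡ -3. Check v ∈ {∞, 2, 3, 5, 7, 11, 17, 19, 37, 43, 47}.
v=17: a=17^1·(≡7), b=17^0·(≡6) mod 17; (7|17)=-1, (6|17)=-1; (−1)^{1·0·8}·(-1)^0·(-1)^1 = -1.
v=3: a=3^3·(≡1), b=3^1·(≡2) mod 3; (1|3)=+1, (2|3)=-1; (−1)^{3·1·1}·(+1)^1·(-1)^3 = +1.
v=11: a=11^1·(≡6), b=11^0·(≡10) mod 11; (6|11)=-1, (10|11)=-1; (−1)^{1·0·5}·(-1)^0·(-1)^1 = -1.
v=2: v_2(a)=-6, v_2(b)=4; units ≡ 1, 5 (mod 8); ε·ε+αω+βω = 0·0+-6·1+4·0 ≡ 0  ⇒  (a,b)_2 = +1.
v=37: a=37^-2·(≡17), b=37^0·(≡12) mod 37; (17|37)=-1, (12|37)=+1; (−1)^{-2·0·18}·(-1)^0·(+1)^-2 = +1.
v=47: a=47^0·(≡27), b=47^-2·(≡45) mod 47; (27|47)=+1, (45|47)=-1; (−1)^{0·-2·23}·(+1)^-2·(-1)^0 = +1.
v=5: a=5^1·(≡4), b=5^0·(≡2) mod 5; (4|5)=+1, (2|5)=-1; (−1)^{1·0·2}·(+1)^0·(-1)^1 = -1.
v=7: a=7^0·(≡3), b=7^2·(≡2) mod 7; (3|7)=-1, (2|7)=+1; (−1)^{0·2·3}·(-1)^2·(+1)^0 = +1.
v=43: a=43^4·(≡41), b=43^0·(≡25) mod 43; (41|43)=+1, (25|43)=+1; (−1)^{4·0·21}·(+1)^0·(+1)^4 = +1.
v=19: a=19^-1·(≡1), b=19^0·(≡16) mod 19; (1|19)=+1, (16|19)=+1; (−1)^{-1·0·9}·(+1)^0·(+1)^-1 = +1.
v=∞: -53295 < 0 and -3 < 0  ⇒  (a,b)_∞ = -1.
|Ram(-53295, -3)| = 4, even; anisotropic at {5, 11, 17, ∞}.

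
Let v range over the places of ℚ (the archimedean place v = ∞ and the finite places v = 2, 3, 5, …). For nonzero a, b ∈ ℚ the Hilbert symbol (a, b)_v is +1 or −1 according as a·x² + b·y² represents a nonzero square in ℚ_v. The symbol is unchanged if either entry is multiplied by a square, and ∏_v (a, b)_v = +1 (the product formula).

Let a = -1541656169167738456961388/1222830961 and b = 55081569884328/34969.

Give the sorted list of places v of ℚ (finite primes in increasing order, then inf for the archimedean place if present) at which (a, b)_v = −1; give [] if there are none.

Mod squares: a ≡ -123, b ≡ 21242. Check v ∈ {∞, 2, 3, 11, 13, 17, 19, 23, 41, 43}.
v=23: a=23^4·(≡22), b=23^2·(≡6) mod 23; (22|23)=-1, (6|23)=+1; (−1)^{4·2·11}·(-1)^2·(+1)^4 = +1.
v=19: a=19^2·(≡15), b=19^1·(≡5) mod 19; (15|19)=-1, (5|19)=+1; (−1)^{2·1·9}·(-1)^1·(+1)^2 = -1.
v=13: a=13^2·(≡2), b=13^1·(≡4) mod 13; (2|13)=-1, (4|13)=+1; (−1)^{2·1·6}·(-1)^1·(+1)^2 = -1.
v=∞: -123 < 0 and 21242 > 0  ⇒  (a,b)_∞ = +1.
v=3: a=3^11·(≡1), b=3^6·(≡2) mod 3; (1|3)=+1, (2|3)=-1; (−1)^{11·6·1}·(+1)^6·(-1)^11 = -1.
v=17: a=17^-4·(≡16), b=17^-2·(≡8) mod 17; (16|17)=+1, (8|17)=+1; (−1)^{-4·-2·8}·(+1)^-2·(+1)^-4 = +1.
v=2: v_2(a)=2, v_2(b)=3; units ≡ 5, 5 (mod 8); ε·ε+αω+βω = 0·0+2·1+3·1 ≡ 1  ⇒  (a,b)_2 = -1.
v=43: a=43^2·(≡24), b=43^1·(≡38) mod 43; (24|43)=+1, (38|43)=+1; (−1)^{2·1·21}·(+1)^1·(+1)^2 = +1.
v=11: a=11^-4·(≡9), b=11^-2·(≡3) mod 11; (9|11)=+1, (3|11)=+1; (−1)^{-4·-2·5}·(+1)^-2·(+1)^-4 = +1.
v=41: a=41^3·(≡19), b=41^2·(≡20) mod 41; (19|41)=-1, (20|41)=+1; (−1)^{3·2·20}·(-1)^2·(+1)^3 = +1.
Ram(-123, 21242) = {2, 3, 13, 19}; no ℚ_2-point on the conic.

[2, 3, 13, 19]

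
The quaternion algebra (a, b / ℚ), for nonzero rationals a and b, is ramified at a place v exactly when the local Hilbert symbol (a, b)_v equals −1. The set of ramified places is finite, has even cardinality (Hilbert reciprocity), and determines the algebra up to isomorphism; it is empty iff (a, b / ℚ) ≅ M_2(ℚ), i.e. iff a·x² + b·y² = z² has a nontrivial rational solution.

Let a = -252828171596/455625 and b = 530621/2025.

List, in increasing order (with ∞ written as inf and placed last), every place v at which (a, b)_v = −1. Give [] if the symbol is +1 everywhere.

(a, b) ≡ (-11, 221) mod (ℚ^×)²; places V = {2, 3, 5, 7, 11, 13, 17, ∞}.
(a,b)_5: α=-4, u≡1; β=-2, v≡1 (mod 5); (1|5)=+1, (1|5)=+1; sign (−1)^0·+1^-2·+1^-4 = +1.
(a,b)_∞: sgn(-11)=−, sgn(221)=+, so +1.
(a,b)_17: α=2, u≡7; β=1, v≡9 (mod 17); (7|17)=-1, (9|17)=+1; sign (−1)^0·-1^1·+1^2 = -1.
(a,b)_11: α=1, u≡10; β=0, v≡3 (mod 11); (10|11)=-1, (3|11)=+1; sign (−1)^0·-1^0·+1^1 = +1.
(a,b)_3: α=-6, u≡1; β=-4, v≡2 (mod 3); (1|3)=+1, (2|3)=-1; sign (−1)^0·+1^-4·-1^-6 = +1.
(a,b)_13: α=2, u≡2; β=1, v≡1 (mod 13); (2|13)=-1, (1|13)=+1; sign (−1)^0·-1^1·+1^2 = -1.
(a,b)_7: α=6, u≡5; β=4, v≡2 (mod 7); (5|7)=-1, (2|7)=+1; sign (−1)^0·-1^4·+1^6 = +1.
(a,b)_2: α=2, β=0; u≡5, v≡5 (mod 8); ε(u)ε(v)=0·0, αω(v)=2·1, βω(u)=0·1; sum ≡ 0  ⇒  +1.
(-11, 221 / ℚ) ramifies at {13, 17}: a division algebra.

[13, 17]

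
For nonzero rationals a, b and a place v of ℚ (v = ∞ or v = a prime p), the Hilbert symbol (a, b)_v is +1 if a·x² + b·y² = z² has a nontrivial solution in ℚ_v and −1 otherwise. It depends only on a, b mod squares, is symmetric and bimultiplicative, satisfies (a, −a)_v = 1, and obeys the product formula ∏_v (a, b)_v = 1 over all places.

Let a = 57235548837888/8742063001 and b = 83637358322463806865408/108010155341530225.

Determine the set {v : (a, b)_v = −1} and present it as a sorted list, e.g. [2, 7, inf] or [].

(a, b) ≡ (102, 17) mod (ℚ^×)²; places V = {2, 3, 5, 7, 17, 19, 37, ∞}.
(a,b)_5: α=0, u≡3; β=-2, v≡2 (mod 5); (3|5)=-1, (2|5)=-1; sign (−1)^0·-1^-2·-1^0 = +1.
(a,b)_7: α=-2, u≡1; β=-2, v≡5 (mod 7); (1|7)=+1, (5|7)=-1; sign (−1)^0·+1^-2·-1^-2 = +1.
(a,b)_2: α=11, β=14; u≡3, v≡1 (mod 8); ε(u)ε(v)=1·0, αω(v)=11·0, βω(u)=14·1; sum ≡ 0  ⇒  +1.
(a,b)_∞: sgn(102)=+, sgn(17)=+, so +1.
(a,b)_37: α=-2, u≡16; β=-4, v≡24 (mod 37); (16|37)=+1, (24|37)=-1; sign (−1)^0·+1^-4·-1^-2 = +1.
(a,b)_3: α=9, u≡1; β=16, v≡2 (mod 3); (1|3)=+1, (2|3)=-1; sign (−1)^0·+1^16·-1^9 = -1.
(a,b)_19: α=-4, u≡16; β=-6, v≡5 (mod 19); (16|19)=+1, (5|19)=+1; sign (−1)^0·+1^-6·+1^-4 = +1.
(a,b)_17: α=5, u≡10; β=9, v≡4 (mod 17); (10|17)=-1, (4|17)=+1; sign (−1)^0·-1^9·+1^5 = -1.
(102, 17 / ℚ) ramifies at {3, 17}: a division algebra.

[3, 17]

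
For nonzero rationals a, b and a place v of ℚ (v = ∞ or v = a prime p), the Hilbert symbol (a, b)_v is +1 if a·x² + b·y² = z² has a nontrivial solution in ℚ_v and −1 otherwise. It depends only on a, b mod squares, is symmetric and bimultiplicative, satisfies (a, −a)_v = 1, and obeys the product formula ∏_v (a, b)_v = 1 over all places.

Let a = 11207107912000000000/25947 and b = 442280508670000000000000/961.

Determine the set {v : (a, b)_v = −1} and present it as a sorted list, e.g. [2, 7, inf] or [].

[2, 5, 11, 13]

Mod squares: a ≡ 15015, b ≡ 1870. Check v ∈ {∞, 2, 3, 5, 7, 11, 13, 17, 31}.
v=11: a=11^1·(≡3), b=11^1·(≡4) mod 11; (3|11)=+1, (4|11)=+1; (−1)^{1·1·5}·(+1)^1·(+1)^1 = -1.
v=13: a=13^5·(≡11), b=13^6·(≡7) mod 13; (11|13)=-1, (7|13)=-1; (−1)^{5·6·6}·(-1)^6·(-1)^5 = -1.
v=31: a=31^-2·(≡23), b=31^-2·(≡19) mod 31; (23|31)=-1, (19|31)=+1; (−1)^{-2·-2·15}·(-1)^-2·(+1)^-2 = +1.
v=7: a=7^3·(≡5), b=7^2·(≡4) mod 7; (5|7)=-1, (4|7)=+1; (−1)^{3·2·3}·(-1)^2·(+1)^3 = +1.
v=3: a=3^-3·(≡1), b=3^0·(≡1) mod 3; (1|3)=+1, (1|3)=+1; (−1)^{-3·0·1}·(+1)^0·(+1)^-3 = +1.
v=2: v_2(a)=12, v_2(b)=13; units ≡ 7, 7 (mod 8); ε·ε+αω+βω = 1·1+12·0+13·0 ≡ 1  ⇒  (a,b)_2 = -1.
v=17: a=17^0·(≡4), b=17^1·(≡8) mod 17; (4|17)=+1, (8|17)=+1; (−1)^{0·1·8}·(+1)^1·(+1)^0 = +1.
v=5: a=5^9·(≡2), b=5^13·(≡4) mod 5; (2|5)=-1, (4|5)=+1; (−1)^{9·13·2}·(-1)^13·(+1)^9 = -1.
v=∞: 15015 > 0 and 1870 > 0  ⇒  (a,b)_∞ = +1.
|Ram(15015, 1870)| = 4, even; anisotropic at {2, 5, 11, 13}.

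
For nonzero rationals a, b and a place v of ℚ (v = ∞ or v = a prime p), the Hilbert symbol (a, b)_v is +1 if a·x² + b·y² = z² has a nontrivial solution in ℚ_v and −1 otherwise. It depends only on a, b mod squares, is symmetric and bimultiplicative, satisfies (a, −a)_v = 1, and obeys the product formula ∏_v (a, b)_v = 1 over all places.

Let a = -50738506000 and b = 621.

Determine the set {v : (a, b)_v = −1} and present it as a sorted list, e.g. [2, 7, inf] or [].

[3, 7]

(a, b) ≡ (-239785, 69) mod (ℚ^×)²; places V = {2, 3, 5, 7, 13, 17, 23, 31, ∞}.
(a,b)_17: α=1, u≡5; β=0, v≡9 (mod 17); (5|17)=-1, (9|17)=+1; sign (−1)^0·-1^0·+1^1 = +1.
(a,b)_13: α=1, u≡11; β=0, v≡10 (mod 13); (11|13)=-1, (10|13)=+1; sign (−1)^0·-1^0·+1^1 = +1.
(a,b)_7: α=1, u≡5; β=0, v≡5 (mod 7); (5|7)=-1, (5|7)=-1; sign (−1)^0·-1^0·-1^1 = -1.
(a,b)_∞: sgn(-239785)=−, sgn(69)=+, so +1.
(a,b)_23: α=2, u≡2; β=1, v≡4 (mod 23); (2|23)=+1, (4|23)=+1; sign (−1)^0·+1^1·+1^2 = +1.
(a,b)_2: α=4, β=0; u≡7, v≡5 (mod 8); ε(u)ε(v)=1·0, αω(v)=4·1, βω(u)=0·0; sum ≡ 0  ⇒  +1.
(a,b)_5: α=3, u≡2; β=0, v≡1 (mod 5); (2|5)=-1, (1|5)=+1; sign (−1)^0·-1^0·+1^3 = +1.
(a,b)_3: α=0, u≡2; β=3, v≡2 (mod 3); (2|3)=-1, (2|3)=-1; sign (−1)^0·-1^3·-1^0 = -1.
(a,b)_31: α=1, u≡3; β=0, v≡1 (mod 31); (3|31)=-1, (1|31)=+1; sign (−1)^0·-1^0·+1^1 = +1.
|Ram(-239785, 69)| = 2, even; anisotropic at {3, 7}.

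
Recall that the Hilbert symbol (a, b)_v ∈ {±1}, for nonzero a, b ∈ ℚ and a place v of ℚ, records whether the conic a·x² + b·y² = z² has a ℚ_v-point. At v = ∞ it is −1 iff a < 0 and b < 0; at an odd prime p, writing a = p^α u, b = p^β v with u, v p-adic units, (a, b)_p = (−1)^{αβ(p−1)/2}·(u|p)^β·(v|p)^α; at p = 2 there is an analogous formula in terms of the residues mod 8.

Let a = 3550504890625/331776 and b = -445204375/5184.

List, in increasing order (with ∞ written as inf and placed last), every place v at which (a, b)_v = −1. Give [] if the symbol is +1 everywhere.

(a, b) ≡ (2233, -7) mod (ℚ^×)²; places V = {2, 3, 5, 7, 11, 29, ∞}.
(a,b)_3: α=-4, u≡1; β=-4, v≡2 (mod 3); (1|3)=+1, (2|3)=-1; sign (−1)^0·+1^-4·-1^-4 = +1.
(a,b)_7: α=1, u≡2; β=1, v≡6 (mod 7); (2|7)=+1, (6|7)=-1; sign (−1)^1·+1^1·-1^1 = +1.
(a,b)_∞: sgn(2233)=+, sgn(-7)=−, so +1.
(a,b)_29: α=3, u≡26; β=2, v≡22 (mod 29); (26|29)=-1, (22|29)=+1; sign (−1)^0·-1^2·+1^3 = +1.
(a,b)_11: α=3, u≡3; β=2, v≡5 (mod 11); (3|11)=+1, (5|11)=+1; sign (−1)^0·+1^2·+1^3 = +1.
(a,b)_2: α=-12, β=-6; u≡1, v≡1 (mod 8); ε(u)ε(v)=0·0, αω(v)=-12·0, βω(u)=-6·0; sum ≡ 0  ⇒  +1.
(a,b)_5: α=6, u≡3; β=4, v≡2 (mod 5); (3|5)=-1, (2|5)=-1; sign (−1)^0·-1^4·-1^6 = +1.
Every local symbol is +1, so the conic 2233·x² + -7·y² = z² has ℚ_v-points for all v and hence a ℚ-point; (a, b / ℚ) ≅ M_2(ℚ).

[]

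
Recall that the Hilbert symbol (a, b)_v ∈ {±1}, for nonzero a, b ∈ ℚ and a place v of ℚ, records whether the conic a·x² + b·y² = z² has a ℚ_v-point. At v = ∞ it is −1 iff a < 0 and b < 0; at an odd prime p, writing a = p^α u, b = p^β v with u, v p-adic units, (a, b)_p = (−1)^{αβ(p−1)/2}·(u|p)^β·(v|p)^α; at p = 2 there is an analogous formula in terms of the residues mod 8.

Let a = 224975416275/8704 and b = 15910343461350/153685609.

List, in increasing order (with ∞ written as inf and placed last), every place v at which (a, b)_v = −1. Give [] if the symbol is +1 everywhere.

[2, 17]

(a, b) ≡ (2247094, 30566) mod (ℚ^×)²; places V = {2, 3, 5, 7, 11, 13, 17, 23, 29, 31, 41, 43, 53, ∞}.
(a,b)_∞: sgn(2247094)=+, sgn(30566)=+, so +1.
(a,b)_3: α=4, u≡1; β=6, v≡2 (mod 3); (1|3)=+1, (2|3)=-1; sign (−1)^0·+1^6·-1^4 = +1.
(a,b)_17: α=-1, u≡10; β=1, v≡4 (mod 17); (10|17)=-1, (4|17)=+1; sign (−1)^0·-1^1·+1^-1 = -1.
(a,b)_31: α=0, u≡10; β=1, v≡20 (mod 31); (10|31)=+1, (20|31)=+1; sign (−1)^0·+1^1·+1^0 = +1.
(a,b)_7: α=0, u≡5; β=-4, v≡2 (mod 7); (5|7)=-1, (2|7)=+1; sign (−1)^0·-1^-4·+1^0 = +1.
(a,b)_41: α=2, u≡26; β=0, v≡8 (mod 41); (26|41)=-1, (8|41)=+1; sign (−1)^0·-1^0·+1^2 = +1.
(a,b)_2: α=-9, β=1; u≡3, v≡3 (mod 8); ε(u)ε(v)=1·1, αω(v)=-9·1, βω(u)=1·1; sum ≡ 1  ⇒  -1.
(a,b)_13: α=0, u≡11; β=4, v≡3 (mod 13); (11|13)=-1, (3|13)=+1; sign (−1)^0·-1^4·+1^0 = +1.
(a,b)_43: α=1, u≡38; β=0, v≡25 (mod 43); (38|43)=+1, (25|43)=+1; sign (−1)^0·+1^0·+1^1 = +1.
(a,b)_29: α=1, u≡14; β=1, v≡8 (mod 29); (14|29)=-1, (8|29)=-1; sign (−1)^0·-1^1·-1^1 = +1.
(a,b)_11: α=0, u≡9; β=-2, v≡10 (mod 11); (9|11)=+1, (10|11)=-1; sign (−1)^0·+1^-2·-1^0 = +1.
(a,b)_5: α=2, u≡4; β=2, v≡1 (mod 5); (4|5)=+1, (1|5)=+1; sign (−1)^0·+1^2·+1^2 = +1.
(a,b)_23: α=0, u≡7; β=-2, v≡20 (mod 23); (7|23)=-1, (20|23)=-1; sign (−1)^0·-1^-2·-1^0 = +1.
(a,b)_53: α=1, u≡39; β=0, v≡49 (mod 53); (39|53)=-1, (49|53)=+1; sign (−1)^0·-1^0·+1^1 = +1.
(2247094, 30566 / ℚ) ramifies at {2, 17}: a division algebra.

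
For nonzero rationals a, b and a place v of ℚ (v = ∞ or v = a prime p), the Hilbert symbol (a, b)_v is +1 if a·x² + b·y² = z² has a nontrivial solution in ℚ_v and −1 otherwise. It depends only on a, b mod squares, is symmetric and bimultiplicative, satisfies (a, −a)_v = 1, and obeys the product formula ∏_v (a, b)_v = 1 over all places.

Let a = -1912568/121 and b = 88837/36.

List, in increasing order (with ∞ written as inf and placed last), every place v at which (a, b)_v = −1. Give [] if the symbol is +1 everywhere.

(a, b) ≡ (-9758, 37) mod (ℚ^×)²; places V = {2, 3, 7, 11, 17, 37, 41, ∞}.
(a,b)_37: α=0, u≡11; β=1, v≡4 (mod 37); (11|37)=+1, (4|37)=+1; sign (−1)^0·+1^1·+1^0 = +1.
(a,b)_17: α=1, u≡1; β=0, v≡6 (mod 17); (1|17)=+1, (6|17)=-1; sign (−1)^0·+1^0·-1^1 = -1.
(a,b)_3: α=0, u≡1; β=-2, v≡1 (mod 3); (1|3)=+1, (1|3)=+1; sign (−1)^0·+1^-2·+1^0 = +1.
(a,b)_11: α=-2, u≡2; β=0, v≡4 (mod 11); (2|11)=-1, (4|11)=+1; sign (−1)^0·-1^0·+1^-2 = +1.
(a,b)_41: α=1, u≡36; β=0, v≡2 (mod 41); (36|41)=+1, (2|41)=+1; sign (−1)^0·+1^0·+1^1 = +1.
(a,b)_7: α=3, u≡5; β=4, v≡2 (mod 7); (5|7)=-1, (2|7)=+1; sign (−1)^0·-1^4·+1^3 = +1.
(a,b)_2: α=3, β=-2; u≡1, v≡5 (mod 8); ε(u)ε(v)=0·0, αω(v)=3·1, βω(u)=-2·0; sum ≡ 1  ⇒  -1.
(a,b)_∞: sgn(-9758)=−, sgn(37)=+, so +1.
Ram(-9758, 37) = {2, 17}; no ℚ_2-point on the conic.

[2, 17]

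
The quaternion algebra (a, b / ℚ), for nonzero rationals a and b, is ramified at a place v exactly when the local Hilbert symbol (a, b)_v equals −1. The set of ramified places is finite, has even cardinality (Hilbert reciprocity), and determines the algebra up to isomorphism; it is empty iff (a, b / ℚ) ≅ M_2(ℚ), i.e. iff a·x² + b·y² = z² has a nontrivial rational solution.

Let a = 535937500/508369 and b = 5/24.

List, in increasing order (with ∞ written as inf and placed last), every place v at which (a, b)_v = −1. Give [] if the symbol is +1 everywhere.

Mod squares: a ≡ 7, b ≡ 30. Check v ∈ {∞, 2, 3, 5, 7, 23, 31}.
v=5: a=5^8·(≡3), b=5^1·(≡4) mod 5; (3|5)=-1, (4|5)=+1; (−1)^{8·1·2}·(-1)^1·(+1)^8 = -1.
v=7: a=7^3·(≡2), b=7^0·(≡4) mod 7; (2|7)=+1, (4|7)=+1; (−1)^{3·0·3}·(+1)^0·(+1)^3 = +1.
v=23: a=23^-2·(≡21), b=23^0·(≡5) mod 23; (21|23)=-1, (5|23)=-1; (−1)^{-2·0·11}·(-1)^0·(-1)^-2 = +1.
v=3: a=3^0·(≡1), b=3^-1·(≡1) mod 3; (1|3)=+1, (1|3)=+1; (−1)^{0·-1·1}·(+1)^-1·(+1)^0 = +1.
v=31: a=31^-2·(≡7), b=31^0·(≡17) mod 31; (7|31)=+1, (17|31)=-1; (−1)^{-2·0·15}·(+1)^0·(-1)^-2 = +1.
v=∞: 7 > 0 and 30 > 0  ⇒  (a,b)_∞ = +1.
v=2: v_2(a)=2, v_2(b)=-3; units ≡ 7, 7 (mod 8); ε·ε+αω+βω = 1·1+2·0+-3·0 ≡ 1  ⇒  (a,b)_2 = -1.
Ram(7, 30) = {2, 5}; no ℚ_2-point on the conic.

[2, 5]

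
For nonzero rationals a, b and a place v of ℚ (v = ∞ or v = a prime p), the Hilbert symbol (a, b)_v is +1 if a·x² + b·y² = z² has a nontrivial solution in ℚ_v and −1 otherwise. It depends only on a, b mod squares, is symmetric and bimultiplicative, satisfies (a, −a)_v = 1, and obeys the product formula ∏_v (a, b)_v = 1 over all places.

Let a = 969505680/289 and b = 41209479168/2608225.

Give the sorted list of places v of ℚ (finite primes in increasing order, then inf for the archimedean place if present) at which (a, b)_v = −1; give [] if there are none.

[5, 11]

Mod squares: a ≡ 358545, b ≡ 123. Check v ∈ {∞, 2, 3, 5, 11, 13, 17, 19, 41, 53}.
v=13: a=13^2·(≡5), b=13^2·(≡2) mod 13; (5|13)=-1, (2|13)=-1; (−1)^{2·2·6}·(-1)^2·(-1)^2 = +1.
v=5: a=5^1·(≡4), b=5^-2·(≡2) mod 5; (4|5)=+1, (2|5)=-1; (−1)^{1·-2·2}·(+1)^-2·(-1)^1 = -1.
v=19: a=19^0·(≡13), b=19^-2·(≡16) mod 19; (13|19)=-1, (16|19)=+1; (−1)^{0·-2·9}·(-1)^-2·(+1)^0 = +1.
v=17: a=17^-2·(≡15), b=17^-2·(≡1) mod 17; (15|17)=+1, (1|17)=+1; (−1)^{-2·-2·8}·(+1)^-2·(+1)^-2 = +1.
v=∞: 358545 > 0 and 123 > 0  ⇒  (a,b)_∞ = +1.
v=11: a=11^1·(≡6), b=11^2·(≡10) mod 11; (6|11)=-1, (10|11)=-1; (−1)^{1·2·5}·(-1)^2·(-1)^1 = -1.
v=2: v_2(a)=4, v_2(b)=14; units ≡ 1, 3 (mod 8); ε·ε+αω+βω = 0·1+4·1+14·0 ≡ 0  ⇒  (a,b)_2 = +1.
v=41: a=41^1·(≡29), b=41^1·(≡7) mod 41; (29|41)=-1, (7|41)=-1; (−1)^{1·1·20}·(-1)^1·(-1)^1 = +1.
v=53: a=53^1·(≡50), b=53^0·(≡1) mod 53; (50|53)=-1, (1|53)=+1; (−1)^{1·0·26}·(-1)^0·(+1)^1 = +1.
v=3: a=3^1·(≡1), b=3^1·(≡2) mod 3; (1|3)=+1, (2|3)=-1; (−1)^{1·1·1}·(+1)^1·(-1)^1 = +1.
Ram(358545, 123) = {5, 11}; no ℚ_5-point on the conic.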